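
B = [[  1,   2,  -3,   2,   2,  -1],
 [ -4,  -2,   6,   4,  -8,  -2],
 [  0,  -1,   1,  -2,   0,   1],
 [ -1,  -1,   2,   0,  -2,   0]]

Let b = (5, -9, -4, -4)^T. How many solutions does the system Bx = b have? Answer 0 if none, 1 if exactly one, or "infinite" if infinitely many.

Row reduce the augmented matrix [B | b].
R2 ← R2 + (4)·R1: [0, 6, -6, 12, 0, -6, 11]
R4 ← R4 + R1: [0, 1, -1, 2, 0, -1, 1]
R3 ← R3 + (1/6)·R2: [0, 0, 0, 0, 0, 0, -13/6]
R4 ← R4 − (1/6)·R2: [0, 0, 0, 0, 0, 0, -5/6]
R4 ← R4 − (5/13)·R3: [0, 0, 0, 0, 0, 0, 0]
The echelon form has 3 nonzero rows; the last pivot sits in the augmented column, so rank(B) = 2 but rank([B|b]) = 3.
Since the ranks differ, the system is inconsistent.
It has no solutions.

0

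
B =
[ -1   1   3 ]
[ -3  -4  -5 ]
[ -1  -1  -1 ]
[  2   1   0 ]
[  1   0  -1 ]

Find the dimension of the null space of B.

1

Row reduce to echelon form.
R2 ← R2 − (3)·R1: [0, -7, -14]
R3 ← R3 − R1: [0, -2, -4]
R4 ← R4 + (2)·R1: [0, 3, 6]
R5 ← R5 + R1: [0, 1, 2]
R3 ← R3 − (2/7)·R2: [0, 0, 0]
R4 ← R4 + (3/7)·R2: [0, 0, 0]
R5 ← R5 + (1/7)·R2: [0, 0, 0]
2 nonzero rows, so rank(B) = 2.
B has 3 columns; by rank–nullity, nullity = 3 − 2 = 1.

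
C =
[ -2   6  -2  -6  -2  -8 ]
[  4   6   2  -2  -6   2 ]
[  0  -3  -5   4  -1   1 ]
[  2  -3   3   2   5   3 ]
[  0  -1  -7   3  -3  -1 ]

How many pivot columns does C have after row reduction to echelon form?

4

Row reduce to echelon form.
R2 ← R2 + (2)·R1: [0, 18, -2, -14, -10, -14]
R4 ← R4 + R1: [0, 3, 1, -4, 3, -5]
R3 ← R3 + (1/6)·R2: [0, 0, -16/3, 5/3, -8/3, -4/3]
R4 ← R4 − (1/6)·R2: [0, 0, 4/3, -5/3, 14/3, -8/3]
R5 ← R5 + (1/18)·R2: [0, 0, -64/9, 20/9, -32/9, -16/9]
R4 ← R4 + (1/4)·R3: [0, 0, 0, -5/4, 4, -3]
R5 ← R5 − (4/3)·R3: [0, 0, 0, 0, 0, 0]
Echelon form has 4 nonzero rows, so rank(C) = 4.
Each nonzero row contributes one pivot column: 4 pivot columns.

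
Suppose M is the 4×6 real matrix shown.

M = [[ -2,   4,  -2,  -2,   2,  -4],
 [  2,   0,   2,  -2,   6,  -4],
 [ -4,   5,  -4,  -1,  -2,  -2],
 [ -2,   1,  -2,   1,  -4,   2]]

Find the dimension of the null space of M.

4

Row reduce to echelon form.
R2 ← R2 + R1: [0, 4, 0, -4, 8, -8]
R3 ← R3 − (2)·R1: [0, -3, 0, 3, -6, 6]
R4 ← R4 − R1: [0, -3, 0, 3, -6, 6]
R3 ← R3 + (3/4)·R2: [0, 0, 0, 0, 0, 0]
R4 ← R4 + (3/4)·R2: [0, 0, 0, 0, 0, 0]
2 nonzero rows, so rank(M) = 2.
M has 6 columns; by rank–nullity, nullity = 6 − 2 = 4.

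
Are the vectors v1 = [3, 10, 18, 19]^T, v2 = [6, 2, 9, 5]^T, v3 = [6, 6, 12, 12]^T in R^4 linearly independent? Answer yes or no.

yes

Form the matrix with these vectors as rows and row reduce.
R2 ← R2 − (2)·R1: [0, -18, -27, -33]
R3 ← R3 − (2)·R1: [0, -14, -24, -26]
R3 ← R3 − (7/9)·R2: [0, 0, -3, -1/3]
3 nonzero rows, so the 3 vectors span a space of dimension 3.
Since 3 = 3, the vectors are linearly independent.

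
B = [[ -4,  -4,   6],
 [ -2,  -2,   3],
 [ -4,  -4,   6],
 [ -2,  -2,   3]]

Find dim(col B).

1

Row reduce to echelon form.
R2 ← R2 − (1/2)·R1: [0, 0, 0]
R3 ← R3 − R1: [0, 0, 0]
R4 ← R4 − (1/2)·R1: [0, 0, 0]
Echelon form has 1 nonzero row, so rank(B) = 1.
The column space has dimension equal to the rank: 1.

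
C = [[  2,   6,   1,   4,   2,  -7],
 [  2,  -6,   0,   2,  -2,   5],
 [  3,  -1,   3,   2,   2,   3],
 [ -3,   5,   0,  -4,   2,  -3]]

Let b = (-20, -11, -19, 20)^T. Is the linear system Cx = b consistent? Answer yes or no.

Row reduce the augmented matrix [C | b].
R2 ← R2 − R1: [0, -12, -1, -2, -4, 12, 9]
R3 ← R3 − (3/2)·R1: [0, -10, 3/2, -4, -1, 27/2, 11]
R4 ← R4 + (3/2)·R1: [0, 14, 3/2, 2, 5, -27/2, -10]
R3 ← R3 − (5/6)·R2: [0, 0, 7/3, -7/3, 7/3, 7/2, 7/2]
R4 ← R4 + (7/6)·R2: [0, 0, 1/3, -1/3, 1/3, 1/2, 1/2]
R4 ← R4 − (1/7)·R3: [0, 0, 0, 0, 0, 0, 0]
The echelon form has 3 nonzero rows, and every pivot lies in the first 6 columns, so rank(C) = rank([C|b]) = 3.
The system is consistent.

yes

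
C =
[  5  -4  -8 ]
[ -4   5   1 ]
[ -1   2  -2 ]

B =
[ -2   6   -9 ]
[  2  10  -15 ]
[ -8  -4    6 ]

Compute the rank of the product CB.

First compute CB:
[[ 46,  22, -33],
 [ 10,  22, -33],
 [ 22,  22, -33]]
Now row reduce the product.
R2 ← R2 − (5/23)·R1: [0, 396/23, -594/23]
R3 ← R3 − (11/23)·R1: [0, 264/23, -396/23]
R3 ← R3 − (2/3)·R2: [0, 0, 0]
2 nonzero rows, so rank(CB) = 2.

2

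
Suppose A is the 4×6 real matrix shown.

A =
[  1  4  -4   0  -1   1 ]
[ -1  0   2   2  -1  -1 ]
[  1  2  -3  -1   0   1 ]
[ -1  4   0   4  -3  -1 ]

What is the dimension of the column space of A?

2

Row reduce to echelon form.
R2 ← R2 + R1: [0, 4, -2, 2, -2, 0]
R3 ← R3 − R1: [0, -2, 1, -1, 1, 0]
R4 ← R4 + R1: [0, 8, -4, 4, -4, 0]
R3 ← R3 + (1/2)·R2: [0, 0, 0, 0, 0, 0]
R4 ← R4 − (2)·R2: [0, 0, 0, 0, 0, 0]
Echelon form has 2 nonzero rows, so rank(A) = 2.
The column space has dimension equal to the rank: 2.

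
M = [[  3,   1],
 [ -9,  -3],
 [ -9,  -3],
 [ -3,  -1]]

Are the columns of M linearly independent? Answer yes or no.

no

Row reduce M to echelon form.
R2 ← R2 + (3)·R1: [0, 0]
R3 ← R3 + (3)·R1: [0, 0]
R4 ← R4 + R1: [0, 0]
1 pivot among 2 columns.
Only 1 < 2 pivot columns, so the columns are linearly dependent.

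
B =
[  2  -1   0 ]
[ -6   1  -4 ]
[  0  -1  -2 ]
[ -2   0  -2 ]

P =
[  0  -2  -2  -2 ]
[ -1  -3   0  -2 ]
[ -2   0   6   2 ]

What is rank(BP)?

2

First compute BP:
[[  1,  -1,  -4,  -2],
 [  7,   9, -12,   2],
 [  5,   3, -12,  -2],
 [  4,   4,  -8,   0]]
Now row reduce the product.
R2 ← R2 − (7)·R1: [0, 16, 16, 16]
R3 ← R3 − (5)·R1: [0, 8, 8, 8]
R4 ← R4 − (4)·R1: [0, 8, 8, 8]
R3 ← R3 − (1/2)·R2: [0, 0, 0, 0]
R4 ← R4 − (1/2)·R2: [0, 0, 0, 0]
2 nonzero rows, so rank(BP) = 2.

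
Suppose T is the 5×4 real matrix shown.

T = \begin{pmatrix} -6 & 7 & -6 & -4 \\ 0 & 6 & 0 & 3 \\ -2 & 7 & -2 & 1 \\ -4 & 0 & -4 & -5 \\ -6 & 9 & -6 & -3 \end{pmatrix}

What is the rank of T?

2

Row reduce to echelon form.
R3 ← R3 − (1/3)·R1: [0, 14/3, 0, 7/3]
R4 ← R4 − (2/3)·R1: [0, -14/3, 0, -7/3]
R5 ← R5 − R1: [0, 2, 0, 1]
R3 ← R3 − (7/9)·R2: [0, 0, 0, 0]
R4 ← R4 + (7/9)·R2: [0, 0, 0, 0]
R5 ← R5 − (1/3)·R2: [0, 0, 0, 0]
Echelon form has 2 nonzero rows, so rank(T) = 2.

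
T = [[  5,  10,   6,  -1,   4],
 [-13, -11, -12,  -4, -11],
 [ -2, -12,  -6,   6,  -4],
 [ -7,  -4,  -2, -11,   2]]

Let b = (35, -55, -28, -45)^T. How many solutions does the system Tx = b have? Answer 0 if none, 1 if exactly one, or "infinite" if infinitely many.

Row reduce the augmented matrix [T | b].
R2 ← R2 + (13/5)·R1: [0, 15, 18/5, -33/5, -3/5, 36]
R3 ← R3 + (2/5)·R1: [0, -8, -18/5, 28/5, -12/5, -14]
R4 ← R4 + (7/5)·R1: [0, 10, 32/5, -62/5, 38/5, 4]
R3 ← R3 + (8/15)·R2: [0, 0, -42/25, 52/25, -68/25, 26/5]
R4 ← R4 − (2/3)·R2: [0, 0, 4, -8, 8, -20]
R4 ← R4 + (50/21)·R3: [0, 0, 0, -64/21, 32/21, -160/21]
The echelon form has 4 nonzero rows, and every pivot lies in the first 5 columns, so rank(T) = rank([T|b]) = 4.
The system is consistent.
rank = 4 < 5 unknowns, so there are infinitely many solutions.

infinite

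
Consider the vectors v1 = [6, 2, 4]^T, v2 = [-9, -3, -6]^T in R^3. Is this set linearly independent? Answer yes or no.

Form the matrix with these vectors as rows and row reduce.
R2 ← R2 + (3/2)·R1: [0, 0, 0]
1 nonzero row, so the 2 vectors span a space of dimension 1.
Since 1 < 2, the vectors are linearly dependent.

no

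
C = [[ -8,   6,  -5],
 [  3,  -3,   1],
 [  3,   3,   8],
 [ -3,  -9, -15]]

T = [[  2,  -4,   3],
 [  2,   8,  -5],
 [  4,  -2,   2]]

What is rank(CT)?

First compute CT:
[[-24,  90, -64],
 [  4, -38,  26],
 [ 44,  -4,  10],
 [-84, -30,   6]]
Now row reduce the product.
R2 ← R2 + (1/6)·R1: [0, -23, 46/3]
R3 ← R3 + (11/6)·R1: [0, 161, -322/3]
R4 ← R4 − (7/2)·R1: [0, -345, 230]
R3 ← R3 + (7)·R2: [0, 0, 0]
R4 ← R4 − (15)·R2: [0, 0, 0]
2 nonzero rows, so rank(CT) = 2.

2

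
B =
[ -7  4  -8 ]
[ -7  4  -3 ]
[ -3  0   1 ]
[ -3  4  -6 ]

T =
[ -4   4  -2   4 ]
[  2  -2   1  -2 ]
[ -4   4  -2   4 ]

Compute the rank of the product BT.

First compute BT:
[[ 68, -68,  34, -68],
 [ 48, -48,  24, -48],
 [  8,  -8,   4,  -8],
 [ 44, -44,  22, -44]]
Now row reduce the product.
R2 ← R2 − (12/17)·R1: [0, 0, 0, 0]
R3 ← R3 − (2/17)·R1: [0, 0, 0, 0]
R4 ← R4 − (11/17)·R1: [0, 0, 0, 0]
1 nonzero row, so rank(BT) = 1.

1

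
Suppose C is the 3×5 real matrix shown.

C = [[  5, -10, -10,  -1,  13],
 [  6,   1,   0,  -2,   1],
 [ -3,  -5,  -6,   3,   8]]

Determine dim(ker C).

Row reduce to echelon form.
R2 ← R2 − (6/5)·R1: [0, 13, 12, -4/5, -73/5]
R3 ← R3 + (3/5)·R1: [0, -11, -12, 12/5, 79/5]
R3 ← R3 + (11/13)·R2: [0, 0, -24/13, 112/65, 224/65]
3 nonzero rows, so rank(C) = 3.
C has 5 columns; by rank–nullity, nullity = 5 − 3 = 2.

2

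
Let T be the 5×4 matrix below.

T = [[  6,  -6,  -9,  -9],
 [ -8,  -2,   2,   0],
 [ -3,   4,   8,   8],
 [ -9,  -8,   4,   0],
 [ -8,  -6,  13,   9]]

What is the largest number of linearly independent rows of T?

3

Row reduce to echelon form.
R2 ← R2 + (4/3)·R1: [0, -10, -10, -12]
R3 ← R3 + (1/2)·R1: [0, 1, 7/2, 7/2]
R4 ← R4 + (3/2)·R1: [0, -17, -19/2, -27/2]
R5 ← R5 + (4/3)·R1: [0, -14, 1, -3]
R3 ← R3 + (1/10)·R2: [0, 0, 5/2, 23/10]
R4 ← R4 − (17/10)·R2: [0, 0, 15/2, 69/10]
R5 ← R5 − (7/5)·R2: [0, 0, 15, 69/5]
R4 ← R4 − (3)·R3: [0, 0, 0, 0]
R5 ← R5 − (6)·R3: [0, 0, 0, 0]
Echelon form has 3 nonzero rows, so rank(T) = 3.
The rank gives the maximum number of linearly independent rows: 3.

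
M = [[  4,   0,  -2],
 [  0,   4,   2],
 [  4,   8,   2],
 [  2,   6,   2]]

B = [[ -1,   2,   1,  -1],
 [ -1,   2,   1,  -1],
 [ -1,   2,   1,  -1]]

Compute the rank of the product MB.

First compute MB:
[[ -2,   4,   2,  -2],
 [ -6,  12,   6,  -6],
 [-14,  28,  14, -14],
 [-10,  20,  10, -10]]
Now row reduce the product.
R2 ← R2 − (3)·R1: [0, 0, 0, 0]
R3 ← R3 − (7)·R1: [0, 0, 0, 0]
R4 ← R4 − (5)·R1: [0, 0, 0, 0]
1 nonzero row, so rank(MB) = 1.

1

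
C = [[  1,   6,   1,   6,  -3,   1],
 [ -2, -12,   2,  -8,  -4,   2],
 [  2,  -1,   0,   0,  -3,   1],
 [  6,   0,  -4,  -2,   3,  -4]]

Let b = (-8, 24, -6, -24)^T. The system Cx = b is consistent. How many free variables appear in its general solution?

Row reduce the augmented matrix [C | b].
R2 ← R2 + (2)·R1: [0, 0, 4, 4, -10, 4, 8]
R3 ← R3 − (2)·R1: [0, -13, -2, -12, 3, -1, 10]
R4 ← R4 − (6)·R1: [0, -36, -10, -38, 21, -10, 24]
Swap R2 ↔ R3
R4 ← R4 − (36/13)·R2: [0, 0, -58/13, -62/13, 165/13, -94/13, -48/13]
R4 ← R4 + (29/26)·R3: [0, 0, 0, -4/13, 20/13, -36/13, 68/13]
The echelon form has 4 nonzero rows, and every pivot lies in the first 6 columns, so rank(C) = rank([C|b]) = 4.
The system is consistent.
Free variables = (unknowns) − (rank) = 6 − 4 = 2.

2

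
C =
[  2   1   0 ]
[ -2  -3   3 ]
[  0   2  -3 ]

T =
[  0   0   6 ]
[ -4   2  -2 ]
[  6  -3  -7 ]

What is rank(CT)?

First compute CT:
[[ -4,   2,  10],
 [ 30, -15, -27],
 [-26,  13,  17]]
Now row reduce the product.
R2 ← R2 + (15/2)·R1: [0, 0, 48]
R3 ← R3 − (13/2)·R1: [0, 0, -48]
R3 ← R3 + R2: [0, 0, 0]
2 nonzero rows, so rank(CT) = 2.

2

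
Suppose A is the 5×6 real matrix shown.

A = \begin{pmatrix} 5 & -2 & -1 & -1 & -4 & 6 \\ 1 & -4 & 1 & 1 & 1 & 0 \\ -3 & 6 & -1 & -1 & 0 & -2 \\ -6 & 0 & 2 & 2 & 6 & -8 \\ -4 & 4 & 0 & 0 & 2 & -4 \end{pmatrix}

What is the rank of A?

2

Row reduce to echelon form.
R2 ← R2 − (1/5)·R1: [0, -18/5, 6/5, 6/5, 9/5, -6/5]
R3 ← R3 + (3/5)·R1: [0, 24/5, -8/5, -8/5, -12/5, 8/5]
R4 ← R4 + (6/5)·R1: [0, -12/5, 4/5, 4/5, 6/5, -4/5]
R5 ← R5 + (4/5)·R1: [0, 12/5, -4/5, -4/5, -6/5, 4/5]
R3 ← R3 + (4/3)·R2: [0, 0, 0, 0, 0, 0]
R4 ← R4 − (2/3)·R2: [0, 0, 0, 0, 0, 0]
R5 ← R5 + (2/3)·R2: [0, 0, 0, 0, 0, 0]
Echelon form has 2 nonzero rows, so rank(A) = 2.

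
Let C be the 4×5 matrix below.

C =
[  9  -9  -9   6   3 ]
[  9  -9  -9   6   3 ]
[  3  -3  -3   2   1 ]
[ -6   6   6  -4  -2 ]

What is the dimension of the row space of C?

1

Row reduce to echelon form.
R2 ← R2 − R1: [0, 0, 0, 0, 0]
R3 ← R3 − (1/3)·R1: [0, 0, 0, 0, 0]
R4 ← R4 + (2/3)·R1: [0, 0, 0, 0, 0]
Echelon form has 1 nonzero row, so rank(C) = 1.
The row space has dimension equal to the rank: 1.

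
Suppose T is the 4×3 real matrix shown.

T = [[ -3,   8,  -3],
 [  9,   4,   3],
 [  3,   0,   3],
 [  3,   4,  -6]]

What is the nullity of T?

Row reduce to echelon form.
R2 ← R2 + (3)·R1: [0, 28, -6]
R3 ← R3 + R1: [0, 8, 0]
R4 ← R4 + R1: [0, 12, -9]
R3 ← R3 − (2/7)·R2: [0, 0, 12/7]
R4 ← R4 − (3/7)·R2: [0, 0, -45/7]
R4 ← R4 + (15/4)·R3: [0, 0, 0]
3 nonzero rows, so rank(T) = 3.
T has 3 columns; by rank–nullity, nullity = 3 − 3 = 0.

0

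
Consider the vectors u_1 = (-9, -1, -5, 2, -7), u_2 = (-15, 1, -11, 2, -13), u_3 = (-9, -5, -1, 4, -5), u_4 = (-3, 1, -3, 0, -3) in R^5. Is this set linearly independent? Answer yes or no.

no

Form the matrix with these vectors as rows and row reduce.
R2 ← R2 − (5/3)·R1: [0, 8/3, -8/3, -4/3, -4/3]
R3 ← R3 − R1: [0, -4, 4, 2, 2]
R4 ← R4 − (1/3)·R1: [0, 4/3, -4/3, -2/3, -2/3]
R3 ← R3 + (3/2)·R2: [0, 0, 0, 0, 0]
R4 ← R4 − (1/2)·R2: [0, 0, 0, 0, 0]
2 nonzero rows, so the 4 vectors span a space of dimension 2.
Since 2 < 4, the vectors are linearly dependent.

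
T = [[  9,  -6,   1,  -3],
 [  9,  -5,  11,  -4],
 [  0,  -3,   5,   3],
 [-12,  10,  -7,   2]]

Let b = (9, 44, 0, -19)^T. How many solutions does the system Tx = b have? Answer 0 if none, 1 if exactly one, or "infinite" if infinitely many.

infinite

Row reduce the augmented matrix [T | b].
R2 ← R2 − R1: [0, 1, 10, -1, 35]
R4 ← R4 + (4/3)·R1: [0, 2, -17/3, -2, -7]
R3 ← R3 + (3)·R2: [0, 0, 35, 0, 105]
R4 ← R4 − (2)·R2: [0, 0, -77/3, 0, -77]
R4 ← R4 + (11/15)·R3: [0, 0, 0, 0, 0]
The echelon form has 3 nonzero rows, and every pivot lies in the first 4 columns, so rank(T) = rank([T|b]) = 3.
The system is consistent.
rank = 3 < 4 unknowns, so there are infinitely many solutions.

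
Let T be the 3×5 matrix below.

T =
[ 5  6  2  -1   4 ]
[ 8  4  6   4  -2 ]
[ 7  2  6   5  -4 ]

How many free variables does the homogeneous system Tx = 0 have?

3

Row reduce to echelon form.
R2 ← R2 − (8/5)·R1: [0, -28/5, 14/5, 28/5, -42/5]
R3 ← R3 − (7/5)·R1: [0, -32/5, 16/5, 32/5, -48/5]
R3 ← R3 − (8/7)·R2: [0, 0, 0, 0, 0]
2 nonzero rows, so rank(T) = 2.
T has 5 columns; by rank–nullity, nullity = 5 − 2 = 3.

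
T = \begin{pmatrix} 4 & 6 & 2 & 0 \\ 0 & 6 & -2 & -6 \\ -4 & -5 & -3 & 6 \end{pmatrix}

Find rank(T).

Row reduce to echelon form.
R3 ← R3 + R1: [0, 1, -1, 6]
R3 ← R3 − (1/6)·R2: [0, 0, -2/3, 7]
Echelon form has 3 nonzero rows, so rank(T) = 3.

3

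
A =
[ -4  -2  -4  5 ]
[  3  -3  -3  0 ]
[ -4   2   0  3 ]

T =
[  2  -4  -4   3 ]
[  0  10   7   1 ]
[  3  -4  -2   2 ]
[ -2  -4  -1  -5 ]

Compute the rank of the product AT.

First compute AT:
[[-30,  -8,   5, -47],
 [ -3, -30, -27,   0],
 [-14,  24,  27, -25]]
Now row reduce the product.
R2 ← R2 − (1/10)·R1: [0, -146/5, -55/2, 47/10]
R3 ← R3 − (7/15)·R1: [0, 416/15, 74/3, -46/15]
R3 ← R3 + (208/219)·R2: [0, 0, -106/73, 102/73]
3 nonzero rows, so rank(AT) = 3.

3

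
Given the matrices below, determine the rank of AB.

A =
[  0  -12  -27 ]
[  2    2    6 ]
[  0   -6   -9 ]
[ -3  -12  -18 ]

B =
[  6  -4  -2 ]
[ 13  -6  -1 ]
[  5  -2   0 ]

First compute AB:
[[-291, 126,  12],
 [ 68, -32,  -6],
 [-123,  54,   6],
 [-264, 120,  18]]
Now row reduce the product.
R2 ← R2 + (68/291)·R1: [0, -248/97, -310/97]
R3 ← R3 − (41/97)·R1: [0, 72/97, 90/97]
R4 ← R4 − (88/97)·R1: [0, 552/97, 690/97]
R3 ← R3 + (9/31)·R2: [0, 0, 0]
R4 ← R4 + (69/31)·R2: [0, 0, 0]
2 nonzero rows, so rank(AB) = 2.

2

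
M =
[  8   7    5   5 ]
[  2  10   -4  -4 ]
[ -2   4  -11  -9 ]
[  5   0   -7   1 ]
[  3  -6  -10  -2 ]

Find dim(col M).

4

Row reduce to echelon form.
R2 ← R2 − (1/4)·R1: [0, 33/4, -21/4, -21/4]
R3 ← R3 + (1/4)·R1: [0, 23/4, -39/4, -31/4]
R4 ← R4 − (5/8)·R1: [0, -35/8, -81/8, -17/8]
R5 ← R5 − (3/8)·R1: [0, -69/8, -95/8, -31/8]
R3 ← R3 − (23/33)·R2: [0, 0, -67/11, -45/11]
R4 ← R4 + (35/66)·R2: [0, 0, -142/11, -54/11]
R5 ← R5 + (23/22)·R2: [0, 0, -191/11, -103/11]
R4 ← R4 − (142/67)·R3: [0, 0, 0, 252/67]
R5 ← R5 − (191/67)·R3: [0, 0, 0, 154/67]
R5 ← R5 − (11/18)·R4: [0, 0, 0, 0]
Echelon form has 4 nonzero rows, so rank(M) = 4.
The column space has dimension equal to the rank: 4.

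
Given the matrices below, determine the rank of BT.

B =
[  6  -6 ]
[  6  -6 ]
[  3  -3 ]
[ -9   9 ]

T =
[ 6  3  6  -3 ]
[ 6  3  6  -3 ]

0

First compute BT:
[[  0,   0,   0,   0],
 [  0,   0,   0,   0],
 [  0,   0,   0,   0],
 [  0,   0,   0,   0]]
Now row reduce the product.
0 nonzero rows, so rank(BT) = 0.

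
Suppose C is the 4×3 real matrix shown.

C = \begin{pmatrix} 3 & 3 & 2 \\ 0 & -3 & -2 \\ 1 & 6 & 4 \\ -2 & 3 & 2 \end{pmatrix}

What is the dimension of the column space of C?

2

Row reduce to echelon form.
R3 ← R3 − (1/3)·R1: [0, 5, 10/3]
R4 ← R4 + (2/3)·R1: [0, 5, 10/3]
R3 ← R3 + (5/3)·R2: [0, 0, 0]
R4 ← R4 + (5/3)·R2: [0, 0, 0]
Echelon form has 2 nonzero rows, so rank(C) = 2.
The column space has dimension equal to the rank: 2.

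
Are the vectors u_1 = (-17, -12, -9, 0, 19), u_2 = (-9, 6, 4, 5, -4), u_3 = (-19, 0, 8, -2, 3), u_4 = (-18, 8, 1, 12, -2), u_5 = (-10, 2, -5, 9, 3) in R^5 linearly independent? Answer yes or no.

Form the matrix with these vectors as rows and row reduce.
R2 ← R2 − (9/17)·R1: [0, 210/17, 149/17, 5, -239/17]
R3 ← R3 − (19/17)·R1: [0, 228/17, 307/17, -2, -310/17]
R4 ← R4 − (18/17)·R1: [0, 352/17, 179/17, 12, -376/17]
R5 ← R5 − (10/17)·R1: [0, 154/17, 5/17, 9, -139/17]
R3 ← R3 − (38/35)·R2: [0, 0, 299/35, -52/7, -104/35]
R4 ← R4 − (176/105)·R2: [0, 0, -437/105, 76/21, 152/105]
R5 ← R5 − (11/15)·R2: [0, 0, -92/15, 16/3, 32/15]
R4 ← R4 + (19/39)·R3: [0, 0, 0, 0, 0]
R5 ← R5 + (28/39)·R3: [0, 0, 0, 0, 0]
3 nonzero rows, so the 5 vectors span a space of dimension 3.
Since 3 < 5, the vectors are linearly dependent.

no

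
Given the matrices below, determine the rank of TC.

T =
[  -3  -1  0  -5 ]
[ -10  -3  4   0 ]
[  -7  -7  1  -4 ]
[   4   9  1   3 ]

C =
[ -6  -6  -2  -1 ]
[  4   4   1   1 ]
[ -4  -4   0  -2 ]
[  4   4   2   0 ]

First compute TC:
[[ -6,  -6,  -5,   2],
 [ 32,  32,  17,  -1],
 [ -6,  -6,  -1,  -2],
 [ 20,  20,   7,   3]]
Now row reduce the product.
R2 ← R2 + (16/3)·R1: [0, 0, -29/3, 29/3]
R3 ← R3 − R1: [0, 0, 4, -4]
R4 ← R4 + (10/3)·R1: [0, 0, -29/3, 29/3]
R3 ← R3 + (12/29)·R2: [0, 0, 0, 0]
R4 ← R4 − R2: [0, 0, 0, 0]
2 nonzero rows, so rank(TC) = 2.

2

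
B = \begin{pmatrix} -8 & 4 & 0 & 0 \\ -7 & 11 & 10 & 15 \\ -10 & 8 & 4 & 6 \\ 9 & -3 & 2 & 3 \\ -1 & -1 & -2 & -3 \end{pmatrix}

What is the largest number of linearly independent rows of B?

2

Row reduce to echelon form.
R2 ← R2 − (7/8)·R1: [0, 15/2, 10, 15]
R3 ← R3 − (5/4)·R1: [0, 3, 4, 6]
R4 ← R4 + (9/8)·R1: [0, 3/2, 2, 3]
R5 ← R5 − (1/8)·R1: [0, -3/2, -2, -3]
R3 ← R3 − (2/5)·R2: [0, 0, 0, 0]
R4 ← R4 − (1/5)·R2: [0, 0, 0, 0]
R5 ← R5 + (1/5)·R2: [0, 0, 0, 0]
Echelon form has 2 nonzero rows, so rank(B) = 2.
The rank gives the maximum number of linearly independent rows: 2.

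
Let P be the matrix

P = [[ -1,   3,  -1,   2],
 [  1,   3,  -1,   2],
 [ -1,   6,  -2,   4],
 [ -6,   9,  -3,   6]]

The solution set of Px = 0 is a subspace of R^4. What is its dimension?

Row reduce to echelon form.
R2 ← R2 + R1: [0, 6, -2, 4]
R3 ← R3 − R1: [0, 3, -1, 2]
R4 ← R4 − (6)·R1: [0, -9, 3, -6]
R3 ← R3 − (1/2)·R2: [0, 0, 0, 0]
R4 ← R4 + (3/2)·R2: [0, 0, 0, 0]
2 nonzero rows, so rank(P) = 2.
P has 4 columns; by rank–nullity, nullity = 4 − 2 = 2.

2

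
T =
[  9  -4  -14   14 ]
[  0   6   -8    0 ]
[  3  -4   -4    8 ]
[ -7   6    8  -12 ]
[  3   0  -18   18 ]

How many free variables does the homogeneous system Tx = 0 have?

Row reduce to echelon form.
R3 ← R3 − (1/3)·R1: [0, -8/3, 2/3, 10/3]
R4 ← R4 + (7/9)·R1: [0, 26/9, -26/9, -10/9]
R5 ← R5 − (1/3)·R1: [0, 4/3, -40/3, 40/3]
R3 ← R3 + (4/9)·R2: [0, 0, -26/9, 10/3]
R4 ← R4 − (13/27)·R2: [0, 0, 26/27, -10/9]
R5 ← R5 − (2/9)·R2: [0, 0, -104/9, 40/3]
R4 ← R4 + (1/3)·R3: [0, 0, 0, 0]
R5 ← R5 − (4)·R3: [0, 0, 0, 0]
3 nonzero rows, so rank(T) = 3.
T has 4 columns; by rank–nullity, nullity = 4 − 3 = 1.

1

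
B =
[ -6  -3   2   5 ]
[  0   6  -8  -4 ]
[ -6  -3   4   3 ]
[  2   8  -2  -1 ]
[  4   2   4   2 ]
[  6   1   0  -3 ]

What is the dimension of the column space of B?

4

Row reduce to echelon form.
R3 ← R3 − R1: [0, 0, 2, -2]
R4 ← R4 + (1/3)·R1: [0, 7, -4/3, 2/3]
R5 ← R5 + (2/3)·R1: [0, 0, 16/3, 16/3]
R6 ← R6 + R1: [0, -2, 2, 2]
R4 ← R4 − (7/6)·R2: [0, 0, 8, 16/3]
R6 ← R6 + (1/3)·R2: [0, 0, -2/3, 2/3]
R4 ← R4 − (4)·R3: [0, 0, 0, 40/3]
R5 ← R5 − (8/3)·R3: [0, 0, 0, 32/3]
R6 ← R6 + (1/3)·R3: [0, 0, 0, 0]
R5 ← R5 − (4/5)·R4: [0, 0, 0, 0]
Echelon form has 4 nonzero rows, so rank(B) = 4.
The column space has dimension equal to the rank: 4.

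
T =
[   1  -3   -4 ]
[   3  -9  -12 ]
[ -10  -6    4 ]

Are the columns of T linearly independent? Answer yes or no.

Row reduce T to echelon form.
R2 ← R2 − (3)·R1: [0, 0, 0]
R3 ← R3 + (10)·R1: [0, -36, -36]
Swap R2 ↔ R3
2 pivots among 3 columns.
Only 2 < 3 pivot columns, so the columns are linearly dependent.

no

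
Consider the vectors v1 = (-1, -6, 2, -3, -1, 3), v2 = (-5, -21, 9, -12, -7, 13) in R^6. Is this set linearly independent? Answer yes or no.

yes

Form the matrix with these vectors as rows and row reduce.
R2 ← R2 − (5)·R1: [0, 9, -1, 3, -2, -2]
2 nonzero rows, so the 2 vectors span a space of dimension 2.
Since 2 = 2, the vectors are linearly independent.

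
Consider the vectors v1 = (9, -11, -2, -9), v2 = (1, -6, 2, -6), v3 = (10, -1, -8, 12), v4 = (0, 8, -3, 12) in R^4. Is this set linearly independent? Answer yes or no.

yes

Form the matrix with these vectors as rows and row reduce.
R2 ← R2 − (1/9)·R1: [0, -43/9, 20/9, -5]
R3 ← R3 − (10/9)·R1: [0, 101/9, -52/9, 22]
R3 ← R3 + (101/43)·R2: [0, 0, -24/43, 441/43]
R4 ← R4 + (72/43)·R2: [0, 0, 31/43, 156/43]
R4 ← R4 + (31/24)·R3: [0, 0, 0, 135/8]
4 nonzero rows, so the 4 vectors span a space of dimension 4.
Since 4 = 4, the vectors are linearly independent.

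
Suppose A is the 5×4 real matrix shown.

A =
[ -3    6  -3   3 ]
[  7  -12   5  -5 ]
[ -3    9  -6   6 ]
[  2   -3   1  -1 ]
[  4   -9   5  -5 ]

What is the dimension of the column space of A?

2

Row reduce to echelon form.
R2 ← R2 + (7/3)·R1: [0, 2, -2, 2]
R3 ← R3 − R1: [0, 3, -3, 3]
R4 ← R4 + (2/3)·R1: [0, 1, -1, 1]
R5 ← R5 + (4/3)·R1: [0, -1, 1, -1]
R3 ← R3 − (3/2)·R2: [0, 0, 0, 0]
R4 ← R4 − (1/2)·R2: [0, 0, 0, 0]
R5 ← R5 + (1/2)·R2: [0, 0, 0, 0]
Echelon form has 2 nonzero rows, so rank(A) = 2.
The column space has dimension equal to the rank: 2.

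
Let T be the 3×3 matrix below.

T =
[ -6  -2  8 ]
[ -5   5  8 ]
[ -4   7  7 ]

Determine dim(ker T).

1

Row reduce to echelon form.
R2 ← R2 − (5/6)·R1: [0, 20/3, 4/3]
R3 ← R3 − (2/3)·R1: [0, 25/3, 5/3]
R3 ← R3 − (5/4)·R2: [0, 0, 0]
2 nonzero rows, so rank(T) = 2.
T has 3 columns; by rank–nullity, nullity = 3 − 2 = 1.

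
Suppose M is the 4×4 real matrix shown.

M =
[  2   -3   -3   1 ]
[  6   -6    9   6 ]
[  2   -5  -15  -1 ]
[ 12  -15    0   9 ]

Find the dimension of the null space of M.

2

Row reduce to echelon form.
R2 ← R2 − (3)·R1: [0, 3, 18, 3]
R3 ← R3 − R1: [0, -2, -12, -2]
R4 ← R4 − (6)·R1: [0, 3, 18, 3]
R3 ← R3 + (2/3)·R2: [0, 0, 0, 0]
R4 ← R4 − R2: [0, 0, 0, 0]
2 nonzero rows, so rank(M) = 2.
M has 4 columns; by rank–nullity, nullity = 4 − 2 = 2.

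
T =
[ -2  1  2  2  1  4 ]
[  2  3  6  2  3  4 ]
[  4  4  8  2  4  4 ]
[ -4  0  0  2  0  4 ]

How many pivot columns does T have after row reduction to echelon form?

2

Row reduce to echelon form.
R2 ← R2 + R1: [0, 4, 8, 4, 4, 8]
R3 ← R3 + (2)·R1: [0, 6, 12, 6, 6, 12]
R4 ← R4 − (2)·R1: [0, -2, -4, -2, -2, -4]
R3 ← R3 − (3/2)·R2: [0, 0, 0, 0, 0, 0]
R4 ← R4 + (1/2)·R2: [0, 0, 0, 0, 0, 0]
Echelon form has 2 nonzero rows, so rank(T) = 2.
Each nonzero row contributes one pivot column: 2 pivot columns.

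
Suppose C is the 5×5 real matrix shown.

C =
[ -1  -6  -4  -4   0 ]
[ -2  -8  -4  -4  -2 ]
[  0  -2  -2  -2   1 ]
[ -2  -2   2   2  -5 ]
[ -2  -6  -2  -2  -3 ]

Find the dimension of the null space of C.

Row reduce to echelon form.
R2 ← R2 − (2)·R1: [0, 4, 4, 4, -2]
R4 ← R4 − (2)·R1: [0, 10, 10, 10, -5]
R5 ← R5 − (2)·R1: [0, 6, 6, 6, -3]
R3 ← R3 + (1/2)·R2: [0, 0, 0, 0, 0]
R4 ← R4 − (5/2)·R2: [0, 0, 0, 0, 0]
R5 ← R5 − (3/2)·R2: [0, 0, 0, 0, 0]
2 nonzero rows, so rank(C) = 2.
C has 5 columns; by rank–nullity, nullity = 5 − 2 = 3.

3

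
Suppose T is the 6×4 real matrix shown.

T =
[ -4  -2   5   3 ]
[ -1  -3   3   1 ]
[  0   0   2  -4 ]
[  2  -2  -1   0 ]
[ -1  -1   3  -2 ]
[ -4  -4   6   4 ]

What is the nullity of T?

1

Row reduce to echelon form.
R2 ← R2 − (1/4)·R1: [0, -5/2, 7/4, 1/4]
R4 ← R4 + (1/2)·R1: [0, -3, 3/2, 3/2]
R5 ← R5 − (1/4)·R1: [0, -1/2, 7/4, -11/4]
R6 ← R6 − R1: [0, -2, 1, 1]
R4 ← R4 − (6/5)·R2: [0, 0, -3/5, 6/5]
R5 ← R5 − (1/5)·R2: [0, 0, 7/5, -14/5]
R6 ← R6 − (4/5)·R2: [0, 0, -2/5, 4/5]
R4 ← R4 + (3/10)·R3: [0, 0, 0, 0]
R5 ← R5 − (7/10)·R3: [0, 0, 0, 0]
R6 ← R6 + (1/5)·R3: [0, 0, 0, 0]
3 nonzero rows, so rank(T) = 3.
T has 4 columns; by rank–nullity, nullity = 4 − 3 = 1.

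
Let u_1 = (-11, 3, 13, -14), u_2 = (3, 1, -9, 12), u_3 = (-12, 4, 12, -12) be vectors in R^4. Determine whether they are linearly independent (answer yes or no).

no

Form the matrix with these vectors as rows and row reduce.
R2 ← R2 + (3/11)·R1: [0, 20/11, -60/11, 90/11]
R3 ← R3 − (12/11)·R1: [0, 8/11, -24/11, 36/11]
R3 ← R3 − (2/5)·R2: [0, 0, 0, 0]
2 nonzero rows, so the 3 vectors span a space of dimension 2.
Since 2 < 3, the vectors are linearly dependent.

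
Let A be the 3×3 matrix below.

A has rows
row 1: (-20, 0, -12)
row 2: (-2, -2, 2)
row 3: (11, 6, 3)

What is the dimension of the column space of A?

3

Row reduce to echelon form.
R2 ← R2 − (1/10)·R1: [0, -2, 16/5]
R3 ← R3 + (11/20)·R1: [0, 6, -18/5]
R3 ← R3 + (3)·R2: [0, 0, 6]
Echelon form has 3 nonzero rows, so rank(A) = 3.
The column space has dimension equal to the rank: 3.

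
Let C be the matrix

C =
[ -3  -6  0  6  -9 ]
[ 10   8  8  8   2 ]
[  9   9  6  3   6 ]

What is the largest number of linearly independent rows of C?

2

Row reduce to echelon form.
R2 ← R2 + (10/3)·R1: [0, -12, 8, 28, -28]
R3 ← R3 + (3)·R1: [0, -9, 6, 21, -21]
R3 ← R3 − (3/4)·R2: [0, 0, 0, 0, 0]
Echelon form has 2 nonzero rows, so rank(C) = 2.
The rank gives the maximum number of linearly independent rows: 2.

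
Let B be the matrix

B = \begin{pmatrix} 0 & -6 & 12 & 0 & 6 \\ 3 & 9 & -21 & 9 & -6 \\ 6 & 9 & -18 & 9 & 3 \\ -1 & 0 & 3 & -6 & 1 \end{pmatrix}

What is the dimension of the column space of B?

3

Row reduce to echelon form.
Swap R1 ↔ R2
R3 ← R3 − (2)·R1: [0, -9, 24, -9, 15]
R4 ← R4 + (1/3)·R1: [0, 3, -4, -3, -1]
R3 ← R3 − (3/2)·R2: [0, 0, 6, -9, 6]
R4 ← R4 + (1/2)·R2: [0, 0, 2, -3, 2]
R4 ← R4 − (1/3)·R3: [0, 0, 0, 0, 0]
Echelon form has 3 nonzero rows, so rank(B) = 3.
The column space has dimension equal to the rank: 3.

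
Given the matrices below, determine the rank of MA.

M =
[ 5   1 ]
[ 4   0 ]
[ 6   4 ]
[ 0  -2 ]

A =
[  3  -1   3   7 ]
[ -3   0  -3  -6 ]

2

First compute MA:
[[ 12,  -5,  12,  29],
 [ 12,  -4,  12,  28],
 [  6,  -6,   6,  18],
 [  6,   0,   6,  12]]
Now row reduce the product.
R2 ← R2 − R1: [0, 1, 0, -1]
R3 ← R3 − (1/2)·R1: [0, -7/2, 0, 7/2]
R4 ← R4 − (1/2)·R1: [0, 5/2, 0, -5/2]
R3 ← R3 + (7/2)·R2: [0, 0, 0, 0]
R4 ← R4 − (5/2)·R2: [0, 0, 0, 0]
2 nonzero rows, so rank(MA) = 2.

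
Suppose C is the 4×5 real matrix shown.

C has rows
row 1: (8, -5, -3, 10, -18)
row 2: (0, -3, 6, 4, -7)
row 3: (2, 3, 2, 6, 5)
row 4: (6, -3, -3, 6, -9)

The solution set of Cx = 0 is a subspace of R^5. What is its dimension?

1

Row reduce to echelon form.
R3 ← R3 − (1/4)·R1: [0, 17/4, 11/4, 7/2, 19/2]
R4 ← R4 − (3/4)·R1: [0, 3/4, -3/4, -3/2, 9/2]
R3 ← R3 + (17/12)·R2: [0, 0, 45/4, 55/6, -5/12]
R4 ← R4 + (1/4)·R2: [0, 0, 3/4, -1/2, 11/4]
R4 ← R4 − (1/15)·R3: [0, 0, 0, -10/9, 25/9]
4 nonzero rows, so rank(C) = 4.
C has 5 columns; by rank–nullity, nullity = 5 − 4 = 1.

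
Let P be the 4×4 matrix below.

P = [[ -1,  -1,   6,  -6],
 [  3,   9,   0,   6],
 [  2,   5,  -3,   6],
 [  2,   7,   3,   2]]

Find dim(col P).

2

Row reduce to echelon form.
R2 ← R2 + (3)·R1: [0, 6, 18, -12]
R3 ← R3 + (2)·R1: [0, 3, 9, -6]
R4 ← R4 + (2)·R1: [0, 5, 15, -10]
R3 ← R3 − (1/2)·R2: [0, 0, 0, 0]
R4 ← R4 − (5/6)·R2: [0, 0, 0, 0]
Echelon form has 2 nonzero rows, so rank(P) = 2.
The column space has dimension equal to the rank: 2.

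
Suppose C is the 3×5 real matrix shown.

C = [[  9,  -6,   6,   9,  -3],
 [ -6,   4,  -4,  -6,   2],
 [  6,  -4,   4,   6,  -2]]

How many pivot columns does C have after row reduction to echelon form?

1

Row reduce to echelon form.
R2 ← R2 + (2/3)·R1: [0, 0, 0, 0, 0]
R3 ← R3 − (2/3)·R1: [0, 0, 0, 0, 0]
Echelon form has 1 nonzero row, so rank(C) = 1.
Each nonzero row contributes one pivot column: 1 pivot columns.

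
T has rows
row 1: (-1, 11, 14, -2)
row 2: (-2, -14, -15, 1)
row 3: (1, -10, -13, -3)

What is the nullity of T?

1

Row reduce to echelon form.
R2 ← R2 − (2)·R1: [0, -36, -43, 5]
R3 ← R3 + R1: [0, 1, 1, -5]
R3 ← R3 + (1/36)·R2: [0, 0, -7/36, -175/36]
3 nonzero rows, so rank(T) = 3.
T has 4 columns; by rank–nullity, nullity = 4 − 3 = 1.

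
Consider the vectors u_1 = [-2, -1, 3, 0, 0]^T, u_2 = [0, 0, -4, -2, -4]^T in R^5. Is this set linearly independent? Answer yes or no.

Form the matrix with these vectors as rows and row reduce.
2 nonzero rows, so the 2 vectors span a space of dimension 2.
Since 2 = 2, the vectors are linearly independent.

yes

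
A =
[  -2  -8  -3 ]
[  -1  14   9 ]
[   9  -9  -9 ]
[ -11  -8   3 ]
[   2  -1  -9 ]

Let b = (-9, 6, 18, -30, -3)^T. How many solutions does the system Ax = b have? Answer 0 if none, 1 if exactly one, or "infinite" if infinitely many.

1

Row reduce the augmented matrix [A | b].
R2 ← R2 − (1/2)·R1: [0, 18, 21/2, 21/2]
R3 ← R3 + (9/2)·R1: [0, -45, -45/2, -45/2]
R4 ← R4 − (11/2)·R1: [0, 36, 39/2, 39/2]
R5 ← R5 + R1: [0, -9, -12, -12]
R3 ← R3 + (5/2)·R2: [0, 0, 15/4, 15/4]
R4 ← R4 − (2)·R2: [0, 0, -3/2, -3/2]
R5 ← R5 + (1/2)·R2: [0, 0, -27/4, -27/4]
R4 ← R4 + (2/5)·R3: [0, 0, 0, 0]
R5 ← R5 + (9/5)·R3: [0, 0, 0, 0]
The echelon form has 3 nonzero rows, and every pivot lies in the first 3 columns, so rank(A) = rank([A|b]) = 3.
The system is consistent.
rank = 3 = number of unknowns, so the solution is unique.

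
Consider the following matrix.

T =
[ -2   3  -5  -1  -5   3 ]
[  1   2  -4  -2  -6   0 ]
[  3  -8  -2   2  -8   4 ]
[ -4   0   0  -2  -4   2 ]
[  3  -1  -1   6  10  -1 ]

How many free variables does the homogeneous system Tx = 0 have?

1

Row reduce to echelon form.
R2 ← R2 + (1/2)·R1: [0, 7/2, -13/2, -5/2, -17/2, 3/2]
R3 ← R3 + (3/2)·R1: [0, -7/2, -19/2, 1/2, -31/2, 17/2]
R4 ← R4 − (2)·R1: [0, -6, 10, 0, 6, -4]
R5 ← R5 + (3/2)·R1: [0, 7/2, -17/2, 9/2, 5/2, 7/2]
R3 ← R3 + R2: [0, 0, -16, -2, -24, 10]
R4 ← R4 + (12/7)·R2: [0, 0, -8/7, -30/7, -60/7, -10/7]
R5 ← R5 − R2: [0, 0, -2, 7, 11, 2]
R4 ← R4 − (1/14)·R3: [0, 0, 0, -29/7, -48/7, -15/7]
R5 ← R5 − (1/8)·R3: [0, 0, 0, 29/4, 14, 3/4]
R5 ← R5 + (7/4)·R4: [0, 0, 0, 0, 2, -3]
5 nonzero rows, so rank(T) = 5.
T has 6 columns; by rank–nullity, nullity = 6 − 5 = 1.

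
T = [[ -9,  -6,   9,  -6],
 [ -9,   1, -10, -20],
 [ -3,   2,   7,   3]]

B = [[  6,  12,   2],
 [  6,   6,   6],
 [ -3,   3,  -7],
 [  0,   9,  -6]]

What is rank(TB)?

2

First compute TB:
[[-117, -171, -81],
 [-18, -312, 178],
 [-27,  24, -61]]
Now row reduce the product.
R2 ← R2 − (2/13)·R1: [0, -3714/13, 2476/13]
R3 ← R3 − (3/13)·R1: [0, 825/13, -550/13]
R3 ← R3 + (275/1238)·R2: [0, 0, 0]
2 nonzero rows, so rank(TB) = 2.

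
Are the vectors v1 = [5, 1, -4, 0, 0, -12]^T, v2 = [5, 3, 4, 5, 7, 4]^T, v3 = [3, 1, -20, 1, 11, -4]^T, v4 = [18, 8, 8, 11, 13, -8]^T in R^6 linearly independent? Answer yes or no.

no

Form the matrix with these vectors as rows and row reduce.
R2 ← R2 − R1: [0, 2, 8, 5, 7, 16]
R3 ← R3 − (3/5)·R1: [0, 2/5, -88/5, 1, 11, 16/5]
R4 ← R4 − (18/5)·R1: [0, 22/5, 112/5, 11, 13, 176/5]
R3 ← R3 − (1/5)·R2: [0, 0, -96/5, 0, 48/5, 0]
R4 ← R4 − (11/5)·R2: [0, 0, 24/5, 0, -12/5, 0]
R4 ← R4 + (1/4)·R3: [0, 0, 0, 0, 0, 0]
3 nonzero rows, so the 4 vectors span a space of dimension 3.
Since 3 < 4, the vectors are linearly dependent.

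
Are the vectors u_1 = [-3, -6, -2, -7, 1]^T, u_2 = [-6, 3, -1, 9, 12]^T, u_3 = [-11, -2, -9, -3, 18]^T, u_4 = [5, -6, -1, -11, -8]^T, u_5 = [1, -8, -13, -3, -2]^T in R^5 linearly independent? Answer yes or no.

Form the matrix with these vectors as rows and row reduce.
R2 ← R2 − (2)·R1: [0, 15, 3, 23, 10]
R3 ← R3 − (11/3)·R1: [0, 20, -5/3, 68/3, 43/3]
R4 ← R4 + (5/3)·R1: [0, -16, -13/3, -68/3, -19/3]
R5 ← R5 + (1/3)·R1: [0, -10, -41/3, -16/3, -5/3]
R3 ← R3 − (4/3)·R2: [0, 0, -17/3, -8, 1]
R4 ← R4 + (16/15)·R2: [0, 0, -17/15, 28/15, 13/3]
R5 ← R5 + (2/3)·R2: [0, 0, -35/3, 10, 5]
R4 ← R4 − (1/5)·R3: [0, 0, 0, 52/15, 62/15]
R5 ← R5 − (35/17)·R3: [0, 0, 0, 450/17, 50/17]
R5 ← R5 − (3375/442)·R4: [0, 0, 0, 0, -6325/221]
5 nonzero rows, so the 5 vectors span a space of dimension 5.
Since 5 = 5, the vectors are linearly independent.

yes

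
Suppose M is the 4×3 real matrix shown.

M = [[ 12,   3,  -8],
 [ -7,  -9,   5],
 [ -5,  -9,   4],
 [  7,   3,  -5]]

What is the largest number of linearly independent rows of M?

Row reduce to echelon form.
R2 ← R2 + (7/12)·R1: [0, -29/4, 1/3]
R3 ← R3 + (5/12)·R1: [0, -31/4, 2/3]
R4 ← R4 − (7/12)·R1: [0, 5/4, -1/3]
R3 ← R3 − (31/29)·R2: [0, 0, 9/29]
R4 ← R4 + (5/29)·R2: [0, 0, -8/29]
R4 ← R4 + (8/9)·R3: [0, 0, 0]
Echelon form has 3 nonzero rows, so rank(M) = 3.
The rank gives the maximum number of linearly independent rows: 3.

3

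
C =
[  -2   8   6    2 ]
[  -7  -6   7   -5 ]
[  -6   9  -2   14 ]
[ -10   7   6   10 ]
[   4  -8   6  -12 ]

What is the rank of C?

4

Row reduce to echelon form.
R2 ← R2 − (7/2)·R1: [0, -34, -14, -12]
R3 ← R3 − (3)·R1: [0, -15, -20, 8]
R4 ← R4 − (5)·R1: [0, -33, -24, 0]
R5 ← R5 + (2)·R1: [0, 8, 18, -8]
R3 ← R3 − (15/34)·R2: [0, 0, -235/17, 226/17]
R4 ← R4 − (33/34)·R2: [0, 0, -177/17, 198/17]
R5 ← R5 + (4/17)·R2: [0, 0, 250/17, -184/17]
R4 ← R4 − (177/235)·R3: [0, 0, 0, 384/235]
R5 ← R5 + (50/47)·R3: [0, 0, 0, 156/47]
R5 ← R5 − (65/32)·R4: [0, 0, 0, 0]
Echelon form has 4 nonzero rows, so rank(C) = 4.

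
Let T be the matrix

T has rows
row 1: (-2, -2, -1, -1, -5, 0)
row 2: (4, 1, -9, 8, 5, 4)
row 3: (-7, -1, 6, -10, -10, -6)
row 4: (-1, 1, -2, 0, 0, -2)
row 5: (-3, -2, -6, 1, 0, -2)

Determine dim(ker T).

Row reduce to echelon form.
R2 ← R2 + (2)·R1: [0, -3, -11, 6, -5, 4]
R3 ← R3 − (7/2)·R1: [0, 6, 19/2, -13/2, 15/2, -6]
R4 ← R4 − (1/2)·R1: [0, 2, -3/2, 1/2, 5/2, -2]
R5 ← R5 − (3/2)·R1: [0, 1, -9/2, 5/2, 15/2, -2]
R3 ← R3 + (2)·R2: [0, 0, -25/2, 11/2, -5/2, 2]
R4 ← R4 + (2/3)·R2: [0, 0, -53/6, 9/2, -5/6, 2/3]
R5 ← R5 + (1/3)·R2: [0, 0, -49/6, 9/2, 35/6, -2/3]
R4 ← R4 − (53/75)·R3: [0, 0, 0, 46/75, 14/15, -56/75]
R5 ← R5 − (49/75)·R3: [0, 0, 0, 68/75, 112/15, -148/75]
R5 ← R5 − (34/23)·R4: [0, 0, 0, 0, 140/23, -20/23]
5 nonzero rows, so rank(T) = 5.
T has 6 columns; by rank–nullity, nullity = 6 − 5 = 1.

1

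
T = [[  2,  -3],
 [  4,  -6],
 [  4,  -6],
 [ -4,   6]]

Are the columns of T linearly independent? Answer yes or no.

Row reduce T to echelon form.
R2 ← R2 − (2)·R1: [0, 0]
R3 ← R3 − (2)·R1: [0, 0]
R4 ← R4 + (2)·R1: [0, 0]
1 pivot among 2 columns.
Only 1 < 2 pivot columns, so the columns are linearly dependent.

no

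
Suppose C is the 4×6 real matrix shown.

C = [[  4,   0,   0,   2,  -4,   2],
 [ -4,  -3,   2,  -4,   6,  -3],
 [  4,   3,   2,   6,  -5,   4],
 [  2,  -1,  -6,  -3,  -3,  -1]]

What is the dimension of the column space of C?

3

Row reduce to echelon form.
R2 ← R2 + R1: [0, -3, 2, -2, 2, -1]
R3 ← R3 − R1: [0, 3, 2, 4, -1, 2]
R4 ← R4 − (1/2)·R1: [0, -1, -6, -4, -1, -2]
R3 ← R3 + R2: [0, 0, 4, 2, 1, 1]
R4 ← R4 − (1/3)·R2: [0, 0, -20/3, -10/3, -5/3, -5/3]
R4 ← R4 + (5/3)·R3: [0, 0, 0, 0, 0, 0]
Echelon form has 3 nonzero rows, so rank(C) = 3.
The column space has dimension equal to the rank: 3.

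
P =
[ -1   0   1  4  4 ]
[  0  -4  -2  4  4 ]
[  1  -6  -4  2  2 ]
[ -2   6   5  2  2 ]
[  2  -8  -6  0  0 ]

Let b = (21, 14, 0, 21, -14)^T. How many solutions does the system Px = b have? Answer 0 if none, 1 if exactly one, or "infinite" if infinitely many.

infinite

Row reduce the augmented matrix [P | b].
R3 ← R3 + R1: [0, -6, -3, 6, 6, 21]
R4 ← R4 − (2)·R1: [0, 6, 3, -6, -6, -21]
R5 ← R5 + (2)·R1: [0, -8, -4, 8, 8, 28]
R3 ← R3 − (3/2)·R2: [0, 0, 0, 0, 0, 0]
R4 ← R4 + (3/2)·R2: [0, 0, 0, 0, 0, 0]
R5 ← R5 − (2)·R2: [0, 0, 0, 0, 0, 0]
The echelon form has 2 nonzero rows, and every pivot lies in the first 5 columns, so rank(P) = rank([P|b]) = 2.
The system is consistent.
rank = 2 < 5 unknowns, so there are infinitely many solutions.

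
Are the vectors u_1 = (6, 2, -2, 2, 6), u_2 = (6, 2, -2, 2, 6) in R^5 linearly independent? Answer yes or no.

Form the matrix with these vectors as rows and row reduce.
R2 ← R2 − R1: [0, 0, 0, 0, 0]
1 nonzero row, so the 2 vectors span a space of dimension 1.
Since 1 < 2, the vectors are linearly dependent.

no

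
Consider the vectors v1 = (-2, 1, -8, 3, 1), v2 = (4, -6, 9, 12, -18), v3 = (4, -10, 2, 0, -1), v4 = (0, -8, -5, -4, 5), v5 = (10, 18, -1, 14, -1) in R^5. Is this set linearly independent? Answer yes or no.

yes

Form the matrix with these vectors as rows and row reduce.
R2 ← R2 + (2)·R1: [0, -4, -7, 18, -16]
R3 ← R3 + (2)·R1: [0, -8, -14, 6, 1]
R5 ← R5 + (5)·R1: [0, 23, -41, 29, 4]
R3 ← R3 − (2)·R2: [0, 0, 0, -30, 33]
R4 ← R4 − (2)·R2: [0, 0, 9, -40, 37]
R5 ← R5 + (23/4)·R2: [0, 0, -325/4, 265/2, -88]
Swap R3 ↔ R4
R5 ← R5 + (325/36)·R3: [0, 0, 0, -4115/18, 8857/36]
R5 ← R5 − (823/108)·R4: [0, 0, 0, 0, -49/9]
5 nonzero rows, so the 5 vectors span a space of dimension 5.
Since 5 = 5, the vectors are linearly independent.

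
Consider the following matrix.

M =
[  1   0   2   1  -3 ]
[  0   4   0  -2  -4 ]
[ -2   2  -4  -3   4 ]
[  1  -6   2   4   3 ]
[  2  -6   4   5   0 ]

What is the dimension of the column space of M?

2

Row reduce to echelon form.
R3 ← R3 + (2)·R1: [0, 2, 0, -1, -2]
R4 ← R4 − R1: [0, -6, 0, 3, 6]
R5 ← R5 − (2)·R1: [0, -6, 0, 3, 6]
R3 ← R3 − (1/2)·R2: [0, 0, 0, 0, 0]
R4 ← R4 + (3/2)·R2: [0, 0, 0, 0, 0]
R5 ← R5 + (3/2)·R2: [0, 0, 0, 0, 0]
Echelon form has 2 nonzero rows, so rank(M) = 2.
The column space has dimension equal to the rank: 2.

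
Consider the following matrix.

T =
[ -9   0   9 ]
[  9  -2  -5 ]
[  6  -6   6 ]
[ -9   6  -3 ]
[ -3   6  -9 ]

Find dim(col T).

Row reduce to echelon form.
R2 ← R2 + R1: [0, -2, 4]
R3 ← R3 + (2/3)·R1: [0, -6, 12]
R4 ← R4 − R1: [0, 6, -12]
R5 ← R5 − (1/3)·R1: [0, 6, -12]
R3 ← R3 − (3)·R2: [0, 0, 0]
R4 ← R4 + (3)·R2: [0, 0, 0]
R5 ← R5 + (3)·R2: [0, 0, 0]
Echelon form has 2 nonzero rows, so rank(T) = 2.
The column space has dimension equal to the rank: 2.

2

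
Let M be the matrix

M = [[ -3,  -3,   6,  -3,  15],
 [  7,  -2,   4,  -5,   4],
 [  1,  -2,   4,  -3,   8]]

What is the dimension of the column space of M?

Row reduce to echelon form.
R2 ← R2 + (7/3)·R1: [0, -9, 18, -12, 39]
R3 ← R3 + (1/3)·R1: [0, -3, 6, -4, 13]
R3 ← R3 − (1/3)·R2: [0, 0, 0, 0, 0]
Echelon form has 2 nonzero rows, so rank(M) = 2.
The column space has dimension equal to the rank: 2.

2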